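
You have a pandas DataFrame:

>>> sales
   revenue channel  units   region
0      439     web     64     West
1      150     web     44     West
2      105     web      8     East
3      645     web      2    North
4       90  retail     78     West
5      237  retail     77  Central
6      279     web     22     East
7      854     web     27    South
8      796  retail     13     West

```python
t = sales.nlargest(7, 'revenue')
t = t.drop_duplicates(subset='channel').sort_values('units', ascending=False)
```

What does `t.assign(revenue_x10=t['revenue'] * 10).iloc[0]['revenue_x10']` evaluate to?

take 7 rows with largest revenue:
   revenue channel  units   region
7      854     web     27    South
8      796  retail     13     West
3      645     web      2    North
0      439     web     64     West
6      279     web     22     East
5      237  retail     77  Central
1      150     web     44     West
drop duplicate channel (keep=first):
   revenue channel  units region
7      854     web     27  South
8      796  retail     13   West
sort by units descending:
   revenue channel  units region
7      854     web     27  South
8      796  retail     13   West
add column revenue_x10 = t['revenue'] * 10:
   revenue channel  units region  revenue_x10
7      854     web     27  South         8540
8      796  retail     13   West         7960
Finally, value at position 0, column 'revenue_x10' = 8540.

8540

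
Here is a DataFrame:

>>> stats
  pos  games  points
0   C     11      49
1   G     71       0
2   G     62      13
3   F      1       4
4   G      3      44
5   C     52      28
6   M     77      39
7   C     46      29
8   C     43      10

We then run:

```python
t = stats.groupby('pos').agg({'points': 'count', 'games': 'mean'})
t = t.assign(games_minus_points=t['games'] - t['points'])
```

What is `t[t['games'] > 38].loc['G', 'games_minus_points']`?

42.3333333333

group by pos: count(points), mean(games):
     points      games
pos                   
C         4  38.000000
F         1   1.000000
G         3  45.333333
M         1  77.000000
add column games_minus_points = t['games'] - t['points']:
     points      games  games_minus_points
pos                                       
C         4  38.000000           34.000000
F         1   1.000000            0.000000
G         3  45.333333           42.333333
M         1  77.000000           76.000000
filter rows where games > 38:
     points      games  games_minus_points
pos                                       
G         3  45.333333           42.333333
M         1  77.000000           76.000000
Then the value at row 'G', column 'games_minus_points': 42.3333333333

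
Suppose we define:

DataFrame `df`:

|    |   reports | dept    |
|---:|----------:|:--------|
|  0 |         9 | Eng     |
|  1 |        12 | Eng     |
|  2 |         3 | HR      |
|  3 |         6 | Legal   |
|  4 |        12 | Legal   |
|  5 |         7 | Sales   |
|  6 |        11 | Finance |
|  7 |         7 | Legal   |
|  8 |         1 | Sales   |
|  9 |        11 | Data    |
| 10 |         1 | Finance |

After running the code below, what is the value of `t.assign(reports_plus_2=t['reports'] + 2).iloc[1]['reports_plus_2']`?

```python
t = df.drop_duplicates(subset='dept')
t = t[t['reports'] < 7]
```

drop duplicate dept (keep=first):
   reports     dept
0        9      Eng
2        3       HR
3        6    Legal
5        7    Sales
6       11  Finance
9       11     Data
filter rows where reports < 7:
   reports   dept
2        3     HR
3        6  Legal
add column reports_plus_2 = t['reports'] + 2:
   reports   dept  reports_plus_2
2        3     HR               5
3        6  Legal               8
Hence 8.

8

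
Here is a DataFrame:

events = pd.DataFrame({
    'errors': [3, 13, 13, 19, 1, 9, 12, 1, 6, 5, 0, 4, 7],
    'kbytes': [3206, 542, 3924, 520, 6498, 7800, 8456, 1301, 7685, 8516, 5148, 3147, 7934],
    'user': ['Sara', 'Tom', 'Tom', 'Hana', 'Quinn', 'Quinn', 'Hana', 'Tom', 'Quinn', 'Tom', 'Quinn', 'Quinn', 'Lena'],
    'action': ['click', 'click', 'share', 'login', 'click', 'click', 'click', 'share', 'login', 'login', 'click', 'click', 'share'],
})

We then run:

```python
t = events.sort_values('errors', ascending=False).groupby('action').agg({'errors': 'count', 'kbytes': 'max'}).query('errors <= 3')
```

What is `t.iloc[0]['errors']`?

3

sort by errors descending:
    errors  kbytes   user action
3       19     520   Hana  login
1       13     542    Tom  click
2       13    3924    Tom  share
6       12    8456   Hana  click
5        9    7800  Quinn  click
12       7    7934   Lena  share
8        6    7685  Quinn  login
9        5    8516    Tom  login
11       4    3147  Quinn  click
0        3    3206   Sara  click
4        1    6498  Quinn  click
7        1    1301    Tom  share
10       0    5148  Quinn  click
group by action: count(errors), max(kbytes):
        errors  kbytes
action                
click        7    8456
login        3    8516
share        3    7934
filter rows where errors <= 3:
        errors  kbytes
action                
login        3    8516
share        3    7934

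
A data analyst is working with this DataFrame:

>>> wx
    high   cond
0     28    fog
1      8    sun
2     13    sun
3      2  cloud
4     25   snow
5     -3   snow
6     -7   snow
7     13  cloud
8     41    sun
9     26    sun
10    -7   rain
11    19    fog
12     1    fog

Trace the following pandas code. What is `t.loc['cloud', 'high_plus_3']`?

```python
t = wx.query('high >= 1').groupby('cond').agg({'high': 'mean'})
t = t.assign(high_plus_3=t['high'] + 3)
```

10.5

filter rows where high >= 1:
    high   cond
0     28    fog
1      8    sun
2     13    sun
3      2  cloud
4     25   snow
7     13  cloud
8     41    sun
9     26    sun
11    19    fog
12     1    fog
group by cond, mean of high:
       high
cond       
cloud   7.5
fog    16.0
snow   25.0
sun    22.0
add column high_plus_3 = t['high'] + 3:
       high  high_plus_3
cond                    
cloud   7.5         10.5
fog    16.0         19.0
snow   25.0         28.0
sun    22.0         25.0
The value at row 'cloud', column 'high_plus_3' is 10.5.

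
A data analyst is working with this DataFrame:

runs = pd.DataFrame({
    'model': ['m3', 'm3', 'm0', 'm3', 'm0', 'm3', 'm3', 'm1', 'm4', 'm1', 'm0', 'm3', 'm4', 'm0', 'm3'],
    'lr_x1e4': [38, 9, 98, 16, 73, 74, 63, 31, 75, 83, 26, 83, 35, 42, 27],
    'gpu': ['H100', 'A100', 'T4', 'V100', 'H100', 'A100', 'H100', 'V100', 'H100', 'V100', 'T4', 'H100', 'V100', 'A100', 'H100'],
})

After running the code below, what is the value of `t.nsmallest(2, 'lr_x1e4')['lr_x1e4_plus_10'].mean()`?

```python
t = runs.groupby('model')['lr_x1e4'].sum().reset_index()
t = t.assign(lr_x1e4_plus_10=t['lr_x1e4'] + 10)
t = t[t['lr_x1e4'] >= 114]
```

186.5

group by model, sum of lr_x1e4:
model
m0    239
m1    114
m3    310
m4    110
Name: lr_x1e4, dtype: int64
reset_index():
  model  lr_x1e4
0    m0      239
1    m1      114
2    m3      310
3    m4      110
add column lr_x1e4_plus_10 = t['lr_x1e4'] + 10:
  model  lr_x1e4  lr_x1e4_plus_10
0    m0      239              249
1    m1      114              124
2    m3      310              320
3    m4      110              120
filter rows where lr_x1e4 >= 114:
  model  lr_x1e4  lr_x1e4_plus_10
0    m0      239              249
1    m1      114              124
2    m3      310              320
take 2 rows with smallest lr_x1e4:
  model  lr_x1e4  lr_x1e4_plus_10
1    m1      114              124
0    m0      239              249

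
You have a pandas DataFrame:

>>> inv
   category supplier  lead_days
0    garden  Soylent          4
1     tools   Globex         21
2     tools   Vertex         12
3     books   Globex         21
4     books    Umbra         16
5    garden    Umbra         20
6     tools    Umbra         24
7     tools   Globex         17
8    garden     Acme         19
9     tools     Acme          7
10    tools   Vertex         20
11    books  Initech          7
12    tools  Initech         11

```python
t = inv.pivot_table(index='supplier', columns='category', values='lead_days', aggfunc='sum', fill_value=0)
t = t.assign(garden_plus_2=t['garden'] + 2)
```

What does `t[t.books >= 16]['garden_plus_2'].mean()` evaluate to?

12.0

pivot: rows=supplier, cols=category, sum(lead_days):
category  books  garden  tools
supplier                      
Acme          0      19      7
Globex       21       0     38
Initech       7       0     11
Soylent       0       4      0
Umbra        16      20     24
Vertex        0       0     32
add column garden_plus_2 = t['garden'] + 2:
category  books  garden  tools  garden_plus_2
supplier                                     
Acme          0      19      7             21
Globex       21       0     38              2
Initech       7       0     11              2
Soylent       0       4      0              6
Umbra        16      20     24             22
Vertex        0       0     32              2
filter rows where books >= 16:
category  books  garden  tools  garden_plus_2
supplier                                     
Globex       21       0     38              2
Umbra        16      20     24             22
Then the mean of column 'garden_plus_2': 12.0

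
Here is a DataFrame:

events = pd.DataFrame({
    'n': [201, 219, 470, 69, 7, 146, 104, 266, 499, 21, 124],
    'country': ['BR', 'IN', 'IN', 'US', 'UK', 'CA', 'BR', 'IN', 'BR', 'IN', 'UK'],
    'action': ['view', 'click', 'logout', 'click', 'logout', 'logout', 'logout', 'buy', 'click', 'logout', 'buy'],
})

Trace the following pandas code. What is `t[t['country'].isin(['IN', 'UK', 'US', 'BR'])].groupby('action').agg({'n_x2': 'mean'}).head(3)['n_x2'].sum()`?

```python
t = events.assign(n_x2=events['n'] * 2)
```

add column n_x2 = events['n'] * 2:
      n country  action  n_x2
0   201      BR    view   402
1   219      IN   click   438
2   470      IN  logout   940
3    69      US   click   138
4     7      UK  logout    14
5   146      CA  logout   292
6   104      BR  logout   208
7   266      IN     buy   532
8   499      BR   click   998
9    21      IN  logout    42
10  124      UK     buy   248
filter rows where country in ['IN', 'UK', 'US', 'BR']:
      n country  action  n_x2
0   201      BR    view   402
1   219      IN   click   438
2   470      IN  logout   940
3    69      US   click   138
4     7      UK  logout    14
6   104      BR  logout   208
7   266      IN     buy   532
8   499      BR   click   998
9    21      IN  logout    42
10  124      UK     buy   248
group by action, mean of n_x2:
              n_x2
action            
buy     390.000000
click   524.666667
logout  301.000000
view    402.000000
take first 3 rows:
              n_x2
action            
buy     390.000000
click   524.666667
logout  301.000000

1215.66666667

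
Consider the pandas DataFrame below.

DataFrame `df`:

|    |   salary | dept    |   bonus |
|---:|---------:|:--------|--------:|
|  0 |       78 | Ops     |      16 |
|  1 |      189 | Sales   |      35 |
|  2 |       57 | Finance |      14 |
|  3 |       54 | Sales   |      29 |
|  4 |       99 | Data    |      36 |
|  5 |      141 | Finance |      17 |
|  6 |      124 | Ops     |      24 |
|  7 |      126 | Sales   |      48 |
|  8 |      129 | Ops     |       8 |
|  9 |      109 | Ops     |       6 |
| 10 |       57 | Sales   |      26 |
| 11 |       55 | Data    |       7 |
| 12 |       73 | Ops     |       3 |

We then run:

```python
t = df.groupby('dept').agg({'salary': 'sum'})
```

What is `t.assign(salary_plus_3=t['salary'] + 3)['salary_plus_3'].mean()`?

325.75

group by dept, sum of salary:
         salary
dept           
Data        154
Finance     198
Ops         513
Sales       426
add column salary_plus_3 = t['salary'] + 3:
         salary  salary_plus_3
dept                          
Data        154            157
Finance     198            201
Ops         513            516
Sales       426            429
Reading off the mean of column 'salary_plus_3', we get 325.75.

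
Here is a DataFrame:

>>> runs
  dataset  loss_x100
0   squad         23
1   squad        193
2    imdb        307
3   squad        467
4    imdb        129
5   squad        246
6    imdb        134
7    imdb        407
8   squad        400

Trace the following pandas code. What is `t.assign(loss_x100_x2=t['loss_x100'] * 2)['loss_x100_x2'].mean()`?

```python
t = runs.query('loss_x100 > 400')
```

filter rows where loss_x100 > 400:
  dataset  loss_x100
3   squad        467
7    imdb        407
add column loss_x100_x2 = t['loss_x100'] * 2:
  dataset  loss_x100  loss_x100_x2
3   squad        467           934
7    imdb        407           814
The mean of column 'loss_x100_x2' is 874.0.

874.0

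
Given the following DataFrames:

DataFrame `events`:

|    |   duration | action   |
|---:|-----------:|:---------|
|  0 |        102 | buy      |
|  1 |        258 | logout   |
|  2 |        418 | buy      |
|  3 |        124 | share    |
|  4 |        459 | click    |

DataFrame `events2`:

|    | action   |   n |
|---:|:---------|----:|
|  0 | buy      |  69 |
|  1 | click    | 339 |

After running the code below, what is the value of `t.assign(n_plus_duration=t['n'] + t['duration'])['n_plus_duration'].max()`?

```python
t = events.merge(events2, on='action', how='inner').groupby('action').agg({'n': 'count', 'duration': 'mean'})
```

460.0

merge on 'action' (how='inner') → 3 rows:
   duration action    n
0       102    buy   69
1       418    buy   69
2       459  click  339
group by action: count(n), mean(duration):
        n  duration
action             
buy     2     260.0
click   1     459.0
add column n_plus_duration = t['n'] + t['duration']:
        n  duration  n_plus_duration
action                              
buy     2     260.0            262.0
click   1     459.0            460.0
Finally, max of column 'n_plus_duration' = 460.0.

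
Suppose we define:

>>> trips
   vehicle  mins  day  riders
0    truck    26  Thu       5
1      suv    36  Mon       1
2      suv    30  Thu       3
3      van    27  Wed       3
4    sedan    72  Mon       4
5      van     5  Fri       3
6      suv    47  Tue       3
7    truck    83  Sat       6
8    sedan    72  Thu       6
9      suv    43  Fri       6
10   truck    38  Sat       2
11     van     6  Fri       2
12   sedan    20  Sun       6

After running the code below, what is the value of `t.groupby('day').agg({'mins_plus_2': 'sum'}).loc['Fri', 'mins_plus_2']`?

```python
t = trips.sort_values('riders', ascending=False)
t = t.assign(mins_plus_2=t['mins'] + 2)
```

sort by riders descending:
   vehicle  mins  day  riders
7    truck    83  Sat       6
8    sedan    72  Thu       6
9      suv    43  Fri       6
12   sedan    20  Sun       6
0    truck    26  Thu       5
4    sedan    72  Mon       4
2      suv    30  Thu       3
3      van    27  Wed       3
5      van     5  Fri       3
6      suv    47  Tue       3
10   truck    38  Sat       2
11     van     6  Fri       2
1      suv    36  Mon       1
add column mins_plus_2 = t['mins'] + 2:
   vehicle  mins  day  riders  mins_plus_2
7    truck    83  Sat       6           85
8    sedan    72  Thu       6           74
9      suv    43  Fri       6           45
12   sedan    20  Sun       6           22
0    truck    26  Thu       5           28
4    sedan    72  Mon       4           74
2      suv    30  Thu       3           32
3      van    27  Wed       3           29
5      van     5  Fri       3            7
6      suv    47  Tue       3           49
10   truck    38  Sat       2           40
11     van     6  Fri       2            8
1      suv    36  Mon       1           38
group by day, sum of mins_plus_2:
     mins_plus_2
day             
Fri           60
Mon          112
Sat          125
Sun           22
Thu          134
Tue           49
Wed           29
Taking the value at row 'Fri', column 'mins_plus_2' gives 60.

60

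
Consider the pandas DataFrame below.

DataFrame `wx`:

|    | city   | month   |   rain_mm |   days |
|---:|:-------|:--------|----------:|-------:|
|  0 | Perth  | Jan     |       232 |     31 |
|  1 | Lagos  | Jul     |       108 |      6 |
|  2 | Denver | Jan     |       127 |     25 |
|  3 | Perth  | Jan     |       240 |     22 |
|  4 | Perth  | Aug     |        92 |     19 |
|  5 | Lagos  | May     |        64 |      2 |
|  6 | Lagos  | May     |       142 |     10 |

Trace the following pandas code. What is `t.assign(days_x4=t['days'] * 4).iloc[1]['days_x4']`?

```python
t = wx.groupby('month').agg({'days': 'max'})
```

group by month, max of days:
       days
month      
Aug      19
Jan      31
Jul       6
May      10
add column days_x4 = t['days'] * 4:
       days  days_x4
month               
Aug      19       76
Jan      31      124
Jul       6       24
May      10       40
The value at position 1, column 'days_x4' is 124.

124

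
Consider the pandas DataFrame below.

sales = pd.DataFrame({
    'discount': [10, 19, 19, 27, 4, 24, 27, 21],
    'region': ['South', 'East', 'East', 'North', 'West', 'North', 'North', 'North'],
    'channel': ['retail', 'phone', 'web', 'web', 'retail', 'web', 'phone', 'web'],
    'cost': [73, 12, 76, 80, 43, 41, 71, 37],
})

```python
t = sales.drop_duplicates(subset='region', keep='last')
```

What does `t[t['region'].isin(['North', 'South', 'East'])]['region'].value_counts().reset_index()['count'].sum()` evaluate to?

drop duplicate region (keep=last):
   discount region channel  cost
0        10  South  retail    73
2        19   East     web    76
4         4   West  retail    43
7        21  North     web    37
filter rows where region in ['North', 'South', 'East']:
   discount region channel  cost
0        10  South  retail    73
2        19   East     web    76
7        21  North     web    37
value_counts of region:
region
South    1
East     1
North    1
Name: count, dtype: int64
reset_index():
  region  count
0  South      1
1   East      1
2  North      1

3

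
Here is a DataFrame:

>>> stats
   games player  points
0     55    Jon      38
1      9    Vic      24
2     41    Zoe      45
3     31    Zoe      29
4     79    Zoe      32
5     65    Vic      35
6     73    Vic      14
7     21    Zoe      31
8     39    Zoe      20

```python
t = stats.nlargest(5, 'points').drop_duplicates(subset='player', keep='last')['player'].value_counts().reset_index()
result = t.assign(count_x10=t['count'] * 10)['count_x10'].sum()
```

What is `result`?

take 5 rows with largest points:
   games player  points
2     41    Zoe      45
0     55    Jon      38
5     65    Vic      35
4     79    Zoe      32
7     21    Zoe      31
drop duplicate player (keep=last):
   games player  points
0     55    Jon      38
5     65    Vic      35
7     21    Zoe      31
value_counts of player:
player
Jon    1
Vic    1
Zoe    1
Name: count, dtype: int64
reset_index():
  player  count
0    Jon      1
1    Vic      1
2    Zoe      1
add column count_x10 = t['count'] * 10:
  player  count  count_x10
0    Jon      1         10
1    Vic      1         10
2    Zoe      1         10
Taking the sum of column 'count_x10' gives 30.

30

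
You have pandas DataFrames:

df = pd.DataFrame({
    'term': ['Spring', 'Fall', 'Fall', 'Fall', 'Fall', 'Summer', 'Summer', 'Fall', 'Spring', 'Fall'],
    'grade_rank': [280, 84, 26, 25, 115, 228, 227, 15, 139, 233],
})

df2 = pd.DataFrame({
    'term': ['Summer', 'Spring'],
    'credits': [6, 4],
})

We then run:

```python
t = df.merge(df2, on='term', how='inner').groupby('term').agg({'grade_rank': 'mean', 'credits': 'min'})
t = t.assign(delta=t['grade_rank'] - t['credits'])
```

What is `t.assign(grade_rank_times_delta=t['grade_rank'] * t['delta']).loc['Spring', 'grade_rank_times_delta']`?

merge on 'term' (how='inner') → 4 rows:
     term  grade_rank  credits
0  Spring         280        4
1  Summer         228        6
2  Summer         227        6
3  Spring         139        4
group by term: mean(grade_rank), min(credits):
        grade_rank  credits
term                       
Spring       209.5        4
Summer       227.5        6
add column delta = t['grade_rank'] - t['credits']:
        grade_rank  credits  delta
term                              
Spring       209.5        4  205.5
Summer       227.5        6  221.5
add column grade_rank_times_delta = t['grade_rank'] * t['delta']:
        grade_rank  credits  delta  grade_rank_times_delta
term                                                      
Spring       209.5        4  205.5                43052.25
Summer       227.5        6  221.5                50391.25
Finally, value at row 'Spring', column 'grade_rank_times_delta' = 43052.25.

43052.25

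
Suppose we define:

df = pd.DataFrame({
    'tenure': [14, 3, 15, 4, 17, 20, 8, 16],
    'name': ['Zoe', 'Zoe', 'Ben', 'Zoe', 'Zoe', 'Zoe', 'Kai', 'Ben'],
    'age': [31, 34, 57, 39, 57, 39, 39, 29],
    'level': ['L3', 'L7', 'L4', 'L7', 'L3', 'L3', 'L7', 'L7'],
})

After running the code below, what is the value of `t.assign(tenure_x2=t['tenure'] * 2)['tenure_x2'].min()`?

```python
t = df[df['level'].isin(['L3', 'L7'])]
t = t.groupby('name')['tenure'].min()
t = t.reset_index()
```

filter rows where level in ['L3', 'L7']:
   tenure name  age level
0      14  Zoe   31    L3
1       3  Zoe   34    L7
3       4  Zoe   39    L7
4      17  Zoe   57    L3
5      20  Zoe   39    L3
6       8  Kai   39    L7
7      16  Ben   29    L7
group by name, min of tenure:
name
Ben    16
Kai     8
Zoe     3
Name: tenure, dtype: int64
reset_index():
  name  tenure
0  Ben      16
1  Kai       8
2  Zoe       3
add column tenure_x2 = t['tenure'] * 2:
  name  tenure  tenure_x2
0  Ben      16         32
1  Kai       8         16
2  Zoe       3          6

6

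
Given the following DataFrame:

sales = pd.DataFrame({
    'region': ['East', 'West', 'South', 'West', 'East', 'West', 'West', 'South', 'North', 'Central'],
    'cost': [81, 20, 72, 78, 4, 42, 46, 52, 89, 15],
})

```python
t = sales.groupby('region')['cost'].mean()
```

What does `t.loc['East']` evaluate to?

42.5

group by region, mean of cost:
region
Central    15.0
East       42.5
North      89.0
South      62.0
West       46.5
Name: cost, dtype: float64
So loc['East'] = 42.5.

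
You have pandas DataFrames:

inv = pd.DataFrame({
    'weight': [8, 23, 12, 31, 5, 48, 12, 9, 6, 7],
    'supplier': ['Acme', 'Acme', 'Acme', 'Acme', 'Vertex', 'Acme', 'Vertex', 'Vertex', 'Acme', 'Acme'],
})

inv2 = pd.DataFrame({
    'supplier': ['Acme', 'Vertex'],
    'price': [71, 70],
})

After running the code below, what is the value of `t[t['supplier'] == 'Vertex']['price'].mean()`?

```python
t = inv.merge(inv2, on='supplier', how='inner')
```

70.0

merge on 'supplier' (how='inner') → 10 rows:
   weight supplier  price
0       8     Acme     71
1      23     Acme     71
2      12     Acme     71
3      31     Acme     71
4       5   Vertex     70
5      48     Acme     71
6      12   Vertex     70
7       9   Vertex     70
8       6     Acme     71
9       7     Acme     71
filter rows where supplier == 'Vertex':
   weight supplier  price
4       5   Vertex     70
6      12   Vertex     70
7       9   Vertex     70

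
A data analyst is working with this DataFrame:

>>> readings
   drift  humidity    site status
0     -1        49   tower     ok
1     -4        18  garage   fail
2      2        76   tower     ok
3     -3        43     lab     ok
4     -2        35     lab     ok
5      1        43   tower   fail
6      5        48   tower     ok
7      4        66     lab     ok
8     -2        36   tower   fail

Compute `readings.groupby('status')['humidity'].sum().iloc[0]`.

group by status, sum of humidity:
status
fail     97
ok      317
Name: humidity, dtype: int64
value at position 0 → 97

97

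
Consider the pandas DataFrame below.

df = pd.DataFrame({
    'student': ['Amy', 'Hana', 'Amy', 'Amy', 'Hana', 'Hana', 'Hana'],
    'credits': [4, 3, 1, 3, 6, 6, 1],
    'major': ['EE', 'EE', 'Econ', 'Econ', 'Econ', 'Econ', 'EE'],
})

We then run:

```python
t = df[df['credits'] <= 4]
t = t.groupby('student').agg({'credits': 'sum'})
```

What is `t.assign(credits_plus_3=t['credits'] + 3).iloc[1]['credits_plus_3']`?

filter rows where credits <= 4:
  student  credits major
0     Amy        4    EE
1    Hana        3    EE
2     Amy        1  Econ
3     Amy        3  Econ
6    Hana        1    EE
group by student, sum of credits:
         credits
student         
Amy            8
Hana           4
add column credits_plus_3 = t['credits'] + 3:
         credits  credits_plus_3
student                         
Amy            8              11
Hana           4               7
Taking the value at position 1, column 'credits_plus_3' gives 7.

7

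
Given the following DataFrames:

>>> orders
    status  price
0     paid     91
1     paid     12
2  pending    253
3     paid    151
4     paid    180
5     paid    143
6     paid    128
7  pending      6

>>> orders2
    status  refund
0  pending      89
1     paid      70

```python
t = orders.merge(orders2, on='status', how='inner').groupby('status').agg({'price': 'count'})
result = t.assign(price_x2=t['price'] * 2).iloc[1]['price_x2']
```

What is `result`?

4

merge on 'status' (how='inner') → 8 rows:
    status  price  refund
0     paid     91      70
1     paid     12      70
2  pending    253      89
3     paid    151      70
4     paid    180      70
5     paid    143      70
6     paid    128      70
7  pending      6      89
group by status, count of price:
         price
status        
paid         6
pending      2
add column price_x2 = t['price'] * 2:
         price  price_x2
status                  
paid         6        12
pending      2         4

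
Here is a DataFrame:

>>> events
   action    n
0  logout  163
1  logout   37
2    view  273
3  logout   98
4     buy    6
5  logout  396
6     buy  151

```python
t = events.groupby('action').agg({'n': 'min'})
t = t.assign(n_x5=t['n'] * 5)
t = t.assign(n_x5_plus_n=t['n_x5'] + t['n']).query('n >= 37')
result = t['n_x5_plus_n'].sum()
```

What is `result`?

1860

group by action, min of n:
          n
action     
buy       6
logout   37
view    273
add column n_x5 = t['n'] * 5:
          n  n_x5
action           
buy       6    30
logout   37   185
view    273  1365
add column n_x5_plus_n = t['n_x5'] + t['n']:
          n  n_x5  n_x5_plus_n
action                        
buy       6    30           36
logout   37   185          222
view    273  1365         1638
filter rows where n >= 37:
          n  n_x5  n_x5_plus_n
action                        
logout   37   185          222
view    273  1365         1638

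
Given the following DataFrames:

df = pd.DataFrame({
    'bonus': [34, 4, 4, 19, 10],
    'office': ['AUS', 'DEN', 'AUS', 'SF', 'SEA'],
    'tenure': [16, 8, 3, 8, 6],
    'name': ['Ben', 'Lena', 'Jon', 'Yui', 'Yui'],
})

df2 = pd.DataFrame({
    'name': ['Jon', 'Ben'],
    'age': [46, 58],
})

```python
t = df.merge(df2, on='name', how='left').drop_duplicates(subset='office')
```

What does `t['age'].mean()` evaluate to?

merge on 'name' (how='left') → 5 rows:
   bonus office  tenure  name   age
0     34    AUS      16   Ben  58.0
1      4    DEN       8  Lena   NaN
2      4    AUS       3   Jon  46.0
3     19     SF       8   Yui   NaN
4     10    SEA       6   Yui   NaN
drop duplicate office (keep=first):
   bonus office  tenure  name   age
0     34    AUS      16   Ben  58.0
1      4    DEN       8  Lena   NaN
3     19     SF       8   Yui   NaN
4     10    SEA       6   Yui   NaN
Hence 58.0.

58.0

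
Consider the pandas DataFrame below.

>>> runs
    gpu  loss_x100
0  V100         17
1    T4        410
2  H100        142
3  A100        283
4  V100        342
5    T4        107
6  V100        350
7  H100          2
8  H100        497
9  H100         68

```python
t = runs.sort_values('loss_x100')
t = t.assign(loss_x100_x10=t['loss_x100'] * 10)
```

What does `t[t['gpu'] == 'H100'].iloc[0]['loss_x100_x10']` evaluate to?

20

sort by loss_x100:
    gpu  loss_x100
7  H100          2
0  V100         17
9  H100         68
5    T4        107
2  H100        142
3  A100        283
4  V100        342
6  V100        350
1    T4        410
8  H100        497
add column loss_x100_x10 = t['loss_x100'] * 10:
    gpu  loss_x100  loss_x100_x10
7  H100          2             20
0  V100         17            170
9  H100         68            680
5    T4        107           1070
2  H100        142           1420
3  A100        283           2830
4  V100        342           3420
6  V100        350           3500
1    T4        410           4100
8  H100        497           4970
filter rows where gpu == 'H100':
    gpu  loss_x100  loss_x100_x10
7  H100          2             20
9  H100         68            680
2  H100        142           1420
8  H100        497           4970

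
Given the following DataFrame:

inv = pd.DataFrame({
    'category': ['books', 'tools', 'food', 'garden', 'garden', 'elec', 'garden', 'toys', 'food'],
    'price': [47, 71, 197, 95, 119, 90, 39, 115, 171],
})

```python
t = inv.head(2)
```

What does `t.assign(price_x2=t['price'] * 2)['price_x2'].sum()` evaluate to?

take first 2 rows:
  category  price
0    books     47
1    tools     71
add column price_x2 = t['price'] * 2:
  category  price  price_x2
0    books     47        94
1    tools     71       142
So sum() = 236.

236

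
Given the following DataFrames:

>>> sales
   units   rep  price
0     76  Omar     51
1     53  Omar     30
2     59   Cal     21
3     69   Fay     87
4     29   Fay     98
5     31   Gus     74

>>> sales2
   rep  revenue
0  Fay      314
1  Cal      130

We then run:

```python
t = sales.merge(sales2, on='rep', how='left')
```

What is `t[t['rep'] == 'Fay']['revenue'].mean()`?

merge on 'rep' (how='left') → 6 rows:
   units   rep  price  revenue
0     76  Omar     51      NaN
1     53  Omar     30      NaN
2     59   Cal     21    130.0
3     69   Fay     87    314.0
4     29   Fay     98    314.0
5     31   Gus     74      NaN
filter rows where rep == 'Fay':
   units  rep  price  revenue
3     69  Fay     87    314.0
4     29  Fay     98    314.0
Reading off the mean of column 'revenue', we get 314.0.

314.0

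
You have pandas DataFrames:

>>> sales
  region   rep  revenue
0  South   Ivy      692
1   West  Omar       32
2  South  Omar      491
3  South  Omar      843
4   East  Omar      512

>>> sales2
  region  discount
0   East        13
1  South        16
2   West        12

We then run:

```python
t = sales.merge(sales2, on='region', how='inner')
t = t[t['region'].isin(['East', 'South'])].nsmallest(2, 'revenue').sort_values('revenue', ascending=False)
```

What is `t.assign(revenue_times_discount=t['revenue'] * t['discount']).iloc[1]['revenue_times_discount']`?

7856

merge on 'region' (how='inner') → 5 rows:
  region   rep  revenue  discount
0  South   Ivy      692        16
1   West  Omar       32        12
2  South  Omar      491        16
3  South  Omar      843        16
4   East  Omar      512        13
filter rows where region in ['East', 'South']:
  region   rep  revenue  discount
0  South   Ivy      692        16
2  South  Omar      491        16
3  South  Omar      843        16
4   East  Omar      512        13
take 2 rows with smallest revenue:
  region   rep  revenue  discount
2  South  Omar      491        16
4   East  Omar      512        13
sort by revenue descending:
  region   rep  revenue  discount
4   East  Omar      512        13
2  South  Omar      491        16
add column revenue_times_discount = t['revenue'] * t['discount']:
  region   rep  revenue  discount  revenue_times_discount
4   East  Omar      512        13                    6656
2  South  Omar      491        16                    7856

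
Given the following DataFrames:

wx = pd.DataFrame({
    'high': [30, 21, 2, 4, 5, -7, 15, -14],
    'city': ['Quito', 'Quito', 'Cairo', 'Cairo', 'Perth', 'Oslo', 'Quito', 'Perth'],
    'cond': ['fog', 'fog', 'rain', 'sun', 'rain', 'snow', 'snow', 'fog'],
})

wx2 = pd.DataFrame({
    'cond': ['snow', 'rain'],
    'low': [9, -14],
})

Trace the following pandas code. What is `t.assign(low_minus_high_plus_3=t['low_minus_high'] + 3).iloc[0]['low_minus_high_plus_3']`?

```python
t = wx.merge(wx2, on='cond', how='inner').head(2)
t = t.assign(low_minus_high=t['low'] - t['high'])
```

-13

merge on 'cond' (how='inner') → 4 rows:
   high   city  cond  low
0     2  Cairo  rain  -14
1     5  Perth  rain  -14
2    -7   Oslo  snow    9
3    15  Quito  snow    9
take first 2 rows:
   high   city  cond  low
0     2  Cairo  rain  -14
1     5  Perth  rain  -14
add column low_minus_high = t['low'] - t['high']:
   high   city  cond  low  low_minus_high
0     2  Cairo  rain  -14             -16
1     5  Perth  rain  -14             -19
add column low_minus_high_plus_3 = t['low_minus_high'] + 3:
   high   city  cond  low  low_minus_high  low_minus_high_plus_3
0     2  Cairo  rain  -14             -16                    -13
1     5  Perth  rain  -14             -19                    -16
The value at position 0, column 'low_minus_high_plus_3' is -13.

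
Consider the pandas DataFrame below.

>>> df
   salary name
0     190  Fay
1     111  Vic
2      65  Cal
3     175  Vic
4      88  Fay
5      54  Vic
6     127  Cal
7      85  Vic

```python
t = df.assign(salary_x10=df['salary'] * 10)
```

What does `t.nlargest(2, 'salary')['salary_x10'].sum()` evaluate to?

add column salary_x10 = df['salary'] * 10:
   salary name  salary_x10
0     190  Fay        1900
1     111  Vic        1110
2      65  Cal         650
3     175  Vic        1750
4      88  Fay         880
5      54  Vic         540
6     127  Cal        1270
7      85  Vic         850
take 2 rows with largest salary:
   salary name  salary_x10
0     190  Fay        1900
3     175  Vic        1750
Finally, sum of column 'salary_x10' = 3650.

3650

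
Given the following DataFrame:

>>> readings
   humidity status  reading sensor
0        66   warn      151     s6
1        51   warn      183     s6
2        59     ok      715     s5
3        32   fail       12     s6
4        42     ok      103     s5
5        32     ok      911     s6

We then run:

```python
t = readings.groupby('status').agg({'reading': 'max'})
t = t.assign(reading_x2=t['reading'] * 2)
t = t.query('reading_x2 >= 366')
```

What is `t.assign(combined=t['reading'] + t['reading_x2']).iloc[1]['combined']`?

group by status, max of reading:
        reading
status         
fail         12
ok          911
warn        183
add column reading_x2 = t['reading'] * 2:
        reading  reading_x2
status                     
fail         12          24
ok          911        1822
warn        183         366
filter rows where reading_x2 >= 366:
        reading  reading_x2
status                     
ok          911        1822
warn        183         366
add column combined = t['reading'] + t['reading_x2']:
        reading  reading_x2  combined
status                               
ok          911        1822      2733
warn        183         366       549

549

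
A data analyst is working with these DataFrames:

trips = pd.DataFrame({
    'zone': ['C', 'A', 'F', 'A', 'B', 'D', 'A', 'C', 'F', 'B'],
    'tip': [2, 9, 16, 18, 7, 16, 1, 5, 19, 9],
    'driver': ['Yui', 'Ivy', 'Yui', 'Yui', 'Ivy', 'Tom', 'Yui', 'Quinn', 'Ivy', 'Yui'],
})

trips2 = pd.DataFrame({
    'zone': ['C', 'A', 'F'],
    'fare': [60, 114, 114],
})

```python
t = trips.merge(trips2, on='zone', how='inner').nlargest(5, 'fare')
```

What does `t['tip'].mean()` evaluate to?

merge on 'zone' (how='inner') → 7 rows:
  zone  tip driver  fare
0    C    2    Yui    60
1    A    9    Ivy   114
2    F   16    Yui   114
3    A   18    Yui   114
4    A    1    Yui   114
5    C    5  Quinn    60
6    F   19    Ivy   114
take 5 rows with largest fare:
  zone  tip driver  fare
1    A    9    Ivy   114
2    F   16    Yui   114
3    A   18    Yui   114
4    A    1    Yui   114
6    F   19    Ivy   114
Finally, mean of column 'tip' = 12.6.

12.6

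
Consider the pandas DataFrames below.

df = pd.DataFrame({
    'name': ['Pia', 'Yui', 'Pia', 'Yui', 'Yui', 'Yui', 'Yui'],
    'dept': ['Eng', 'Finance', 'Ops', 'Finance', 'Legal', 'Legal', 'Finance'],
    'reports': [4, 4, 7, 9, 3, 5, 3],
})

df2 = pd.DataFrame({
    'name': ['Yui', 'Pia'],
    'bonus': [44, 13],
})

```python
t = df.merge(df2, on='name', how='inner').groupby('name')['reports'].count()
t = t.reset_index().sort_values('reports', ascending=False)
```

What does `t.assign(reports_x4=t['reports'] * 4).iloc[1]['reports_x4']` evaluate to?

merge on 'name' (how='inner') → 7 rows:
  name     dept  reports  bonus
0  Pia      Eng        4     13
1  Yui  Finance        4     44
2  Pia      Ops        7     13
3  Yui  Finance        9     44
4  Yui    Legal        3     44
5  Yui    Legal        5     44
6  Yui  Finance        3     44
group by name, count of reports:
name
Pia    2
Yui    5
Name: reports, dtype: int64
reset_index():
  name  reports
0  Pia        2
1  Yui        5
sort by reports descending:
  name  reports
1  Yui        5
0  Pia        2
add column reports_x4 = t['reports'] * 4:
  name  reports  reports_x4
1  Yui        5          20
0  Pia        2           8
value at position 1, column 'reports_x4' → 8

8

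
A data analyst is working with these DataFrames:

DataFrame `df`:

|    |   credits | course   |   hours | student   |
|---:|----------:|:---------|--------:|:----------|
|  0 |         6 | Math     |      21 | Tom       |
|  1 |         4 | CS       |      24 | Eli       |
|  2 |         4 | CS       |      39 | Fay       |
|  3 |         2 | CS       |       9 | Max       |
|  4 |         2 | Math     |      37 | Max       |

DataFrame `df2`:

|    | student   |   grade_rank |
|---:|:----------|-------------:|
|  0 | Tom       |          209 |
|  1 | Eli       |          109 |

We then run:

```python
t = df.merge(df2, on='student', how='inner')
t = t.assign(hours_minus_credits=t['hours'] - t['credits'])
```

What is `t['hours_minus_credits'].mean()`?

17.5

merge on 'student' (how='inner') → 2 rows:
   credits course  hours student  grade_rank
0        6   Math     21     Tom         209
1        4     CS     24     Eli         109
add column hours_minus_credits = t['hours'] - t['credits']:
   credits course  hours student  grade_rank  hours_minus_credits
0        6   Math     21     Tom         209                   15
1        4     CS     24     Eli         109                   20
Hence 17.5.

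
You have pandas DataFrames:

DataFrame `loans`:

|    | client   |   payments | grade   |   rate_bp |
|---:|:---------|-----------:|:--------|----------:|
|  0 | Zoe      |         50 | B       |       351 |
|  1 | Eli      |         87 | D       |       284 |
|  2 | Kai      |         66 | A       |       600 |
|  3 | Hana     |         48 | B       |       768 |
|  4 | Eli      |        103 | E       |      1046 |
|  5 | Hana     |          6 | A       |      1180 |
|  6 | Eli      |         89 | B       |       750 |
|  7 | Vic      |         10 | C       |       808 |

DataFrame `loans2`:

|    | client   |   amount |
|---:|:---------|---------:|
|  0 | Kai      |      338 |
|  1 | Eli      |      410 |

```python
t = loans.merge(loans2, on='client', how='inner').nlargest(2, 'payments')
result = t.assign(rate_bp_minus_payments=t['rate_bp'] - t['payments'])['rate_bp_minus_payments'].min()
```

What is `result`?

merge on 'client' (how='inner') → 4 rows:
  client  payments grade  rate_bp  amount
0    Eli        87     D      284     410
1    Kai        66     A      600     338
2    Eli       103     E     1046     410
3    Eli        89     B      750     410
take 2 rows with largest payments:
  client  payments grade  rate_bp  amount
2    Eli       103     E     1046     410
3    Eli        89     B      750     410
add column rate_bp_minus_payments = t['rate_bp'] - t['payments']:
  client  payments grade  rate_bp  amount  rate_bp_minus_payments
2    Eli       103     E     1046     410                     943
3    Eli        89     B      750     410                     661
Then the min of column 'rate_bp_minus_payments': 661

661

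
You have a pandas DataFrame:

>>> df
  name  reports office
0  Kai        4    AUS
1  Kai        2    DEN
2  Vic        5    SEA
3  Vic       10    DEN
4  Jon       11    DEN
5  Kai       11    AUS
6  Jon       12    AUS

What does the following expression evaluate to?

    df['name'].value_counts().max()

3

value_counts of name:
name
Kai    3
Vic    2
Jon    2
Name: count, dtype: int64
Taking the max of the resulting series gives 3.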